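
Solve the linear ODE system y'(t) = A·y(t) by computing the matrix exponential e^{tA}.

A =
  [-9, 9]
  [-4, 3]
e^{tA} =
  [-6*t*exp(-3*t) + exp(-3*t), 9*t*exp(-3*t)]
  [-4*t*exp(-3*t), 6*t*exp(-3*t) + exp(-3*t)]

Strategy: write A = P · J · P⁻¹ where J is a Jordan canonical form, so e^{tA} = P · e^{tJ} · P⁻¹, and e^{tJ} can be computed block-by-block.

A has Jordan form
J =
  [-3,  1]
  [ 0, -3]
(up to reordering of blocks).

Per-block formulas:
  For a 2×2 Jordan block J_2(-3): exp(t · J_2(-3)) = e^(-3t)·(I + t·N), where N is the 2×2 nilpotent shift.

After assembling e^{tJ} and conjugating by P, we get:

e^{tA} =
  [-6*t*exp(-3*t) + exp(-3*t), 9*t*exp(-3*t)]
  [-4*t*exp(-3*t), 6*t*exp(-3*t) + exp(-3*t)]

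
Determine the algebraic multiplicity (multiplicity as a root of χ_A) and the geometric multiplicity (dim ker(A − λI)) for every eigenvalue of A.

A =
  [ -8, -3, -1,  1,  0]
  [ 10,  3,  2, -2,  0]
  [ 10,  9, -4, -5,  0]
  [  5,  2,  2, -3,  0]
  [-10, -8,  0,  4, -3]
λ = -3: alg = 5, geom = 3

Step 1 — factor the characteristic polynomial to read off the algebraic multiplicities:
  χ_A(x) = (x + 3)^5

Step 2 — compute geometric multiplicities via the rank-nullity identity g(λ) = n − rank(A − λI):
  rank(A − (-3)·I) = 2, so dim ker(A − (-3)·I) = n − 2 = 3

Summary:
  λ = -3: algebraic multiplicity = 5, geometric multiplicity = 3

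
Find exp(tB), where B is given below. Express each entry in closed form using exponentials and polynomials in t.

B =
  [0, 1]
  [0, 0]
e^{tB} =
  [1, t]
  [0, 1]

Strategy: write B = P · J · P⁻¹ where J is a Jordan canonical form, so e^{tB} = P · e^{tJ} · P⁻¹, and e^{tJ} can be computed block-by-block.

B has Jordan form
J =
  [0, 1]
  [0, 0]
(up to reordering of blocks).

Per-block formulas:
  For a 2×2 Jordan block J_2(0): exp(t · J_2(0)) = e^(0t)·(I + t·N), where N is the 2×2 nilpotent shift.

After assembling e^{tJ} and conjugating by P, we get:

e^{tB} =
  [1, t]
  [0, 1]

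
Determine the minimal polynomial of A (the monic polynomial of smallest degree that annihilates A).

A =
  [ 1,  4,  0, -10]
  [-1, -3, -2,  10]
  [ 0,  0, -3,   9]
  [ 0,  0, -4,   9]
x^4 - 4*x^3 - 2*x^2 + 12*x + 9

The characteristic polynomial is χ_A(x) = (x - 3)^2*(x + 1)^2, so the eigenvalues are known. The minimal polynomial is
  m_A(x) = Π_λ (x − λ)^{k_λ}
where k_λ is the size of the *largest* Jordan block for λ (equivalently, the smallest k with (A − λI)^k v = 0 for every generalised eigenvector v of λ).

  λ = -1: largest Jordan block has size 2, contributing (x + 1)^2
  λ = 3: largest Jordan block has size 2, contributing (x − 3)^2

So m_A(x) = (x - 3)^2*(x + 1)^2 = x^4 - 4*x^3 - 2*x^2 + 12*x + 9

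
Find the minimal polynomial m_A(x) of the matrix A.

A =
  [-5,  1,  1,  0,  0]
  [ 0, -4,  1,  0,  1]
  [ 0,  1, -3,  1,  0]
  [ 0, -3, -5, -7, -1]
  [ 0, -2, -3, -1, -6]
x^3 + 15*x^2 + 75*x + 125

The characteristic polynomial is χ_A(x) = (x + 5)^5, so the eigenvalues are known. The minimal polynomial is
  m_A(x) = Π_λ (x − λ)^{k_λ}
where k_λ is the size of the *largest* Jordan block for λ (equivalently, the smallest k with (A − λI)^k v = 0 for every generalised eigenvector v of λ).

  λ = -5: largest Jordan block has size 3, contributing (x + 5)^3

So m_A(x) = (x + 5)^3 = x^3 + 15*x^2 + 75*x + 125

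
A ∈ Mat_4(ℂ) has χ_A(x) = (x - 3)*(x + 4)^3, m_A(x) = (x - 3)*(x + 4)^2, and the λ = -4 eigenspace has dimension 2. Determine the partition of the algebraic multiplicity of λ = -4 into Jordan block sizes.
Block sizes for λ = -4: [2, 1]

Step 1 — from the characteristic polynomial, algebraic multiplicity of λ = -4 is 3. From dim ker(A − (-4)·I) = 2, there are exactly 2 Jordan blocks for λ = -4.
Step 2 — from the minimal polynomial, the factor (x + 4)^2 tells us the largest block for λ = -4 has size 2.
Step 3 — with total size 3, 2 blocks, and largest block 2, the block sizes (in nonincreasing order) are [2, 1].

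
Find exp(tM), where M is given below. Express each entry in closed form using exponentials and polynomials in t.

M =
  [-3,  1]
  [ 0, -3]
e^{tM} =
  [exp(-3*t), t*exp(-3*t)]
  [0, exp(-3*t)]

Strategy: write M = P · J · P⁻¹ where J is a Jordan canonical form, so e^{tM} = P · e^{tJ} · P⁻¹, and e^{tJ} can be computed block-by-block.

M has Jordan form
J =
  [-3,  1]
  [ 0, -3]
(up to reordering of blocks).

Per-block formulas:
  For a 2×2 Jordan block J_2(-3): exp(t · J_2(-3)) = e^(-3t)·(I + t·N), where N is the 2×2 nilpotent shift.

After assembling e^{tJ} and conjugating by P, we get:

e^{tM} =
  [exp(-3*t), t*exp(-3*t)]
  [0, exp(-3*t)]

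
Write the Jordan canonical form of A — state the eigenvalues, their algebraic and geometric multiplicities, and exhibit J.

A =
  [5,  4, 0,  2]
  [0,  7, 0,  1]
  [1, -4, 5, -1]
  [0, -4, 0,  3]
J_2(5) ⊕ J_2(5)

The characteristic polynomial is
  det(x·I − A) = x^4 - 20*x^3 + 150*x^2 - 500*x + 625 = (x - 5)^4

Eigenvalues and multiplicities (the geometric multiplicity of λ is n − rank(A − λI), which equals the number of Jordan blocks for λ):
  λ = 5: algebraic multiplicity = 4, geometric multiplicity = 2

Determining the block sizes for each eigenvalue:
  λ = 5: with am = 4 and gm = 2, the partition is not yet determined (e.g. several partitions of 4 into 2 parts exist). Let N = A − (5)·I. Computing rank(N^1) = 2, rank(N^2) = 0; the number of blocks of size ≥ j is rank(N^{j−1}) − rank(N^j), giving [2, 2]. So we have 2 block(s) of size 2 → block sizes [2, 2]

Assembling the blocks gives a Jordan form
J =
  [5, 1, 0, 0]
  [0, 5, 0, 0]
  [0, 0, 5, 1]
  [0, 0, 0, 5]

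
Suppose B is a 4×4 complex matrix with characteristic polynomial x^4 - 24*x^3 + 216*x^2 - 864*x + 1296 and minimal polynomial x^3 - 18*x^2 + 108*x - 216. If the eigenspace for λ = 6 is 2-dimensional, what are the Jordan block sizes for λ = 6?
Block sizes for λ = 6: [3, 1]

Step 1 — from the characteristic polynomial, algebraic multiplicity of λ = 6 is 4. From dim ker(B − (6)·I) = 2, there are exactly 2 Jordan blocks for λ = 6.
Step 2 — from the minimal polynomial, the factor (x − 6)^3 tells us the largest block for λ = 6 has size 3.
Step 3 — with total size 4, 2 blocks, and largest block 3, the block sizes (in nonincreasing order) are [3, 1].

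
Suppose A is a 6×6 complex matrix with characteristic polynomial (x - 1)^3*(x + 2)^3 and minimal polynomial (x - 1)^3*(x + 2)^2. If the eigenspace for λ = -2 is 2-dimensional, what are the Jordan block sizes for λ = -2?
Block sizes for λ = -2: [2, 1]

Step 1 — from the characteristic polynomial, algebraic multiplicity of λ = -2 is 3. From dim ker(A − (-2)·I) = 2, there are exactly 2 Jordan blocks for λ = -2.
Step 2 — from the minimal polynomial, the factor (x + 2)^2 tells us the largest block for λ = -2 has size 2.
Step 3 — with total size 3, 2 blocks, and largest block 2, the block sizes (in nonincreasing order) are [2, 1].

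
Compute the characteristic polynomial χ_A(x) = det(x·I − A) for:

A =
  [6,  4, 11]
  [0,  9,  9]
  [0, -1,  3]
x^3 - 18*x^2 + 108*x - 216

Expanding det(x·I − A) (e.g. by cofactor expansion or by noting that A is similar to its Jordan form J, which has the same characteristic polynomial as A) gives
  χ_A(x) = x^3 - 18*x^2 + 108*x - 216
which factors as (x - 6)^3. The eigenvalues (with algebraic multiplicities) are λ = 6 with multiplicity 3.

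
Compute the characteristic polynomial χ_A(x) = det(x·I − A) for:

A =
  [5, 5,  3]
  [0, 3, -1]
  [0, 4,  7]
x^3 - 15*x^2 + 75*x - 125

Expanding det(x·I − A) (e.g. by cofactor expansion or by noting that A is similar to its Jordan form J, which has the same characteristic polynomial as A) gives
  χ_A(x) = x^3 - 15*x^2 + 75*x - 125
which factors as (x - 5)^3. The eigenvalues (with algebraic multiplicities) are λ = 5 with multiplicity 3.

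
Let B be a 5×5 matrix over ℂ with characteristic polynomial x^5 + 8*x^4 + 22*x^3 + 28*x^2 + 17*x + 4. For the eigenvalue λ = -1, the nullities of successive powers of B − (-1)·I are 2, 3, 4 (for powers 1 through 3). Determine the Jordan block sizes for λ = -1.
Block sizes for λ = -1: [3, 1]

From the dimensions of kernels of powers, the number of Jordan blocks of size at least j is d_j − d_{j−1} where d_j = dim ker(N^j) (with d_0 = 0). Computing the differences gives [2, 1, 1].
The number of blocks of size exactly k is (#blocks of size ≥ k) − (#blocks of size ≥ k + 1), so the partition is: 1 block(s) of size 1, 1 block(s) of size 3.
In nonincreasing order the block sizes are [3, 1].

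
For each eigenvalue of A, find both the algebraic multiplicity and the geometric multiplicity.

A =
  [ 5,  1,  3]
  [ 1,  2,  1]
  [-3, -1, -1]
λ = 2: alg = 3, geom = 1

Step 1 — factor the characteristic polynomial to read off the algebraic multiplicities:
  χ_A(x) = (x - 2)^3

Step 2 — compute geometric multiplicities via the rank-nullity identity g(λ) = n − rank(A − λI):
  rank(A − (2)·I) = 2, so dim ker(A − (2)·I) = n − 2 = 1

Summary:
  λ = 2: algebraic multiplicity = 3, geometric multiplicity = 1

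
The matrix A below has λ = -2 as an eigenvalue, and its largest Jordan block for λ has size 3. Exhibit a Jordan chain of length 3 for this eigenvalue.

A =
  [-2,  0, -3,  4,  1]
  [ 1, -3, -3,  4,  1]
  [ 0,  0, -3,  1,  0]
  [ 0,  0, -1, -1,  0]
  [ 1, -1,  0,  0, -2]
A Jordan chain for λ = -2 of length 3:
v_1 = (-1, -1, 0, 0, 0)ᵀ
v_2 = (-3, -3, -1, -1, 0)ᵀ
v_3 = (0, 0, 1, 0, 0)ᵀ

Let N = A − (-2)·I. We want v_3 with N^3 v_3 = 0 but N^2 v_3 ≠ 0; then v_{j-1} := N · v_j for j = 3, …, 2.

Pick v_3 = (0, 0, 1, 0, 0)ᵀ.
Then v_2 = N · v_3 = (-3, -3, -1, -1, 0)ᵀ.
Then v_1 = N · v_2 = (-1, -1, 0, 0, 0)ᵀ.

Sanity check: (A − (-2)·I) v_1 = (0, 0, 0, 0, 0)ᵀ = 0. ✓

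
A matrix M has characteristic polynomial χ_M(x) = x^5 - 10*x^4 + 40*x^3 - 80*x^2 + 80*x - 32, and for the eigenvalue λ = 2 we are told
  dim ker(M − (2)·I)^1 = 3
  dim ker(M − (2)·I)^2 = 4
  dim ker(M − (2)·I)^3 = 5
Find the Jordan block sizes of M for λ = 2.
Block sizes for λ = 2: [3, 1, 1]

From the dimensions of kernels of powers, the number of Jordan blocks of size at least j is d_j − d_{j−1} where d_j = dim ker(N^j) (with d_0 = 0). Computing the differences gives [3, 1, 1].
The number of blocks of size exactly k is (#blocks of size ≥ k) − (#blocks of size ≥ k + 1), so the partition is: 2 block(s) of size 1, 1 block(s) of size 3.
In nonincreasing order the block sizes are [3, 1, 1].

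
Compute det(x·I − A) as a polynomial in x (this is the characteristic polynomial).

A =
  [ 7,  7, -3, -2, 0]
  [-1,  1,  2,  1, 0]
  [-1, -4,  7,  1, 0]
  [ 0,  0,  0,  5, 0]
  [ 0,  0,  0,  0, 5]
x^5 - 25*x^4 + 250*x^3 - 1250*x^2 + 3125*x - 3125

Expanding det(x·I − A) (e.g. by cofactor expansion or by noting that A is similar to its Jordan form J, which has the same characteristic polynomial as A) gives
  χ_A(x) = x^5 - 25*x^4 + 250*x^3 - 1250*x^2 + 3125*x - 3125
which factors as (x - 5)^5. The eigenvalues (with algebraic multiplicities) are λ = 5 with multiplicity 5.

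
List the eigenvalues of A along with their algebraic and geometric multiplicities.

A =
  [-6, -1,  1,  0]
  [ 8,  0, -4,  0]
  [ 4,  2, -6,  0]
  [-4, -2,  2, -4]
λ = -4: alg = 4, geom = 3

Step 1 — factor the characteristic polynomial to read off the algebraic multiplicities:
  χ_A(x) = (x + 4)^4

Step 2 — compute geometric multiplicities via the rank-nullity identity g(λ) = n − rank(A − λI):
  rank(A − (-4)·I) = 1, so dim ker(A − (-4)·I) = n − 1 = 3

Summary:
  λ = -4: algebraic multiplicity = 4, geometric multiplicity = 3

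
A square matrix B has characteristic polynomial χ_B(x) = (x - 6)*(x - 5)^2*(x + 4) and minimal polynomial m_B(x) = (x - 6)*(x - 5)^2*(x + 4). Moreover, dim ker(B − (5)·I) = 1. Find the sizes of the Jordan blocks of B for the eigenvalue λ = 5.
Block sizes for λ = 5: [2]

Step 1 — from the characteristic polynomial, algebraic multiplicity of λ = 5 is 2. From dim ker(B − (5)·I) = 1, there are exactly 1 Jordan blocks for λ = 5.
Step 2 — from the minimal polynomial, the factor (x − 5)^2 tells us the largest block for λ = 5 has size 2.
Step 3 — with total size 2, 1 blocks, and largest block 2, the block sizes (in nonincreasing order) are [2].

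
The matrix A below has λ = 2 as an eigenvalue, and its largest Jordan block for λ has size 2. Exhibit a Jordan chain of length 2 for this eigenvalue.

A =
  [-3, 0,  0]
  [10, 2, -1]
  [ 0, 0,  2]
A Jordan chain for λ = 2 of length 2:
v_1 = (0, -1, 0)ᵀ
v_2 = (0, 0, 1)ᵀ

Let N = A − (2)·I. We want v_2 with N^2 v_2 = 0 but N^1 v_2 ≠ 0; then v_{j-1} := N · v_j for j = 2, …, 2.

Pick v_2 = (0, 0, 1)ᵀ.
Then v_1 = N · v_2 = (0, -1, 0)ᵀ.

Sanity check: (A − (2)·I) v_1 = (0, 0, 0)ᵀ = 0. ✓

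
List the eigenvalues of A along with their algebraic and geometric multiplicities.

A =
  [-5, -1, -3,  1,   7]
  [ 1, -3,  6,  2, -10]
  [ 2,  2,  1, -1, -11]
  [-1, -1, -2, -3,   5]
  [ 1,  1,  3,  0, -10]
λ = -4: alg = 5, geom = 2

Step 1 — factor the characteristic polynomial to read off the algebraic multiplicities:
  χ_A(x) = (x + 4)^5

Step 2 — compute geometric multiplicities via the rank-nullity identity g(λ) = n − rank(A − λI):
  rank(A − (-4)·I) = 3, so dim ker(A − (-4)·I) = n − 3 = 2

Summary:
  λ = -4: algebraic multiplicity = 5, geometric multiplicity = 2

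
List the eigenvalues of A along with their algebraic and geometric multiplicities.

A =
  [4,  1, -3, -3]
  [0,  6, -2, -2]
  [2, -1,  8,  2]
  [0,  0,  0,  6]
λ = 6: alg = 4, geom = 2

Step 1 — factor the characteristic polynomial to read off the algebraic multiplicities:
  χ_A(x) = (x - 6)^4

Step 2 — compute geometric multiplicities via the rank-nullity identity g(λ) = n − rank(A − λI):
  rank(A − (6)·I) = 2, so dim ker(A − (6)·I) = n − 2 = 2

Summary:
  λ = 6: algebraic multiplicity = 4, geometric multiplicity = 2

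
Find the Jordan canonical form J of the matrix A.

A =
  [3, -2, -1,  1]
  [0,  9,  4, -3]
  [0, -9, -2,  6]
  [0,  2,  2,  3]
J_3(3) ⊕ J_1(4)

The characteristic polynomial is
  det(x·I − A) = x^4 - 13*x^3 + 63*x^2 - 135*x + 108 = (x - 4)*(x - 3)^3

Eigenvalues and multiplicities (the geometric multiplicity of λ is n − rank(A − λI), which equals the number of Jordan blocks for λ):
  λ = 3: algebraic multiplicity = 3, geometric multiplicity = 1
  λ = 4: algebraic multiplicity = 1, geometric multiplicity = 1

Determining the block sizes for each eigenvalue:
  λ = 3: one block (gm = 1), so the single block has size am = 3 → block sizes [3]
  λ = 4: one block (gm = 1), so the single block has size am = 1 → block sizes [1]

Assembling the blocks gives a Jordan form
J =
  [3, 1, 0, 0]
  [0, 3, 1, 0]
  [0, 0, 3, 0]
  [0, 0, 0, 4]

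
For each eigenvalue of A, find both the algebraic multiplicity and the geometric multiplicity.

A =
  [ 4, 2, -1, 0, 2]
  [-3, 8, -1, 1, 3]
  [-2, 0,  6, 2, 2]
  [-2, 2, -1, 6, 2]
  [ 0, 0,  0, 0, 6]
λ = 6: alg = 5, geom = 3

Step 1 — factor the characteristic polynomial to read off the algebraic multiplicities:
  χ_A(x) = (x - 6)^5

Step 2 — compute geometric multiplicities via the rank-nullity identity g(λ) = n − rank(A − λI):
  rank(A − (6)·I) = 2, so dim ker(A − (6)·I) = n − 2 = 3

Summary:
  λ = 6: algebraic multiplicity = 5, geometric multiplicity = 3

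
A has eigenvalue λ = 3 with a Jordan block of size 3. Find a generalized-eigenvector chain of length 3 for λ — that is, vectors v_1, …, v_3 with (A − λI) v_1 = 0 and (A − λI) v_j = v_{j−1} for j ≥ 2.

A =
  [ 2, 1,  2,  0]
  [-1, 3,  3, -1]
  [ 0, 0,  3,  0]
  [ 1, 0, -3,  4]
A Jordan chain for λ = 3 of length 3:
v_1 = (-1, -1, 0, 1)ᵀ
v_2 = (1, 0, 0, 0)ᵀ
v_3 = (0, 1, 0, 0)ᵀ

Let N = A − (3)·I. We want v_3 with N^3 v_3 = 0 but N^2 v_3 ≠ 0; then v_{j-1} := N · v_j for j = 3, …, 2.

Pick v_3 = (0, 1, 0, 0)ᵀ.
Then v_2 = N · v_3 = (1, 0, 0, 0)ᵀ.
Then v_1 = N · v_2 = (-1, -1, 0, 1)ᵀ.

Sanity check: (A − (3)·I) v_1 = (0, 0, 0, 0)ᵀ = 0. ✓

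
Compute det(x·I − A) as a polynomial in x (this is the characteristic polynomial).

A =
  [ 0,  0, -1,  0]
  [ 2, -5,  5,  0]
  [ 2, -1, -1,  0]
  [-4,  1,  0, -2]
x^4 + 8*x^3 + 24*x^2 + 32*x + 16

Expanding det(x·I − A) (e.g. by cofactor expansion or by noting that A is similar to its Jordan form J, which has the same characteristic polynomial as A) gives
  χ_A(x) = x^4 + 8*x^3 + 24*x^2 + 32*x + 16
which factors as (x + 2)^4. The eigenvalues (with algebraic multiplicities) are λ = -2 with multiplicity 4.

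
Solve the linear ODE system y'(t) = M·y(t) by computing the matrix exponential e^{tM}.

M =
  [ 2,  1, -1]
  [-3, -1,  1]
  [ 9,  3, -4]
e^{tM} =
  [-3*t^2*exp(-t)/2 + 3*t*exp(-t) + exp(-t), t*exp(-t), t^2*exp(-t)/2 - t*exp(-t)]
  [-3*t*exp(-t), exp(-t), t*exp(-t)]
  [-9*t^2*exp(-t)/2 + 9*t*exp(-t), 3*t*exp(-t), 3*t^2*exp(-t)/2 - 3*t*exp(-t) + exp(-t)]

Strategy: write M = P · J · P⁻¹ where J is a Jordan canonical form, so e^{tM} = P · e^{tJ} · P⁻¹, and e^{tJ} can be computed block-by-block.

M has Jordan form
J =
  [-1,  1,  0]
  [ 0, -1,  1]
  [ 0,  0, -1]
(up to reordering of blocks).

Per-block formulas:
  For a 3×3 Jordan block J_3(-1): exp(t · J_3(-1)) = e^(-1t)·(I + t·N + (t^2/2)·N^2), where N is the 3×3 nilpotent shift.

After assembling e^{tJ} and conjugating by P, we get:

e^{tM} =
  [-3*t^2*exp(-t)/2 + 3*t*exp(-t) + exp(-t), t*exp(-t), t^2*exp(-t)/2 - t*exp(-t)]
  [-3*t*exp(-t), exp(-t), t*exp(-t)]
  [-9*t^2*exp(-t)/2 + 9*t*exp(-t), 3*t*exp(-t), 3*t^2*exp(-t)/2 - 3*t*exp(-t) + exp(-t)]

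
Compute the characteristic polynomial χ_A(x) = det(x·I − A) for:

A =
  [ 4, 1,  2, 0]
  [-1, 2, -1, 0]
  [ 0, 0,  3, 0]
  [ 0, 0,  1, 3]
x^4 - 12*x^3 + 54*x^2 - 108*x + 81

Expanding det(x·I − A) (e.g. by cofactor expansion or by noting that A is similar to its Jordan form J, which has the same characteristic polynomial as A) gives
  χ_A(x) = x^4 - 12*x^3 + 54*x^2 - 108*x + 81
which factors as (x - 3)^4. The eigenvalues (with algebraic multiplicities) are λ = 3 with multiplicity 4.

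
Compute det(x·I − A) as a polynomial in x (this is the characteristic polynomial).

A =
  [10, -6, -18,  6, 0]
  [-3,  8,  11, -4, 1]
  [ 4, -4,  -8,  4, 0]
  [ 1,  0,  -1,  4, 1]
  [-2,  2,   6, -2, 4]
x^5 - 18*x^4 + 128*x^3 - 448*x^2 + 768*x - 512

Expanding det(x·I − A) (e.g. by cofactor expansion or by noting that A is similar to its Jordan form J, which has the same characteristic polynomial as A) gives
  χ_A(x) = x^5 - 18*x^4 + 128*x^3 - 448*x^2 + 768*x - 512
which factors as (x - 4)^4*(x - 2). The eigenvalues (with algebraic multiplicities) are λ = 2 with multiplicity 1, λ = 4 with multiplicity 4.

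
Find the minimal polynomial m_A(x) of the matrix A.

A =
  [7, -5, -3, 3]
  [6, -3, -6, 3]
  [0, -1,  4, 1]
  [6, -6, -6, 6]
x^2 - 7*x + 12

The characteristic polynomial is χ_A(x) = (x - 4)^2*(x - 3)^2, so the eigenvalues are known. The minimal polynomial is
  m_A(x) = Π_λ (x − λ)^{k_λ}
where k_λ is the size of the *largest* Jordan block for λ (equivalently, the smallest k with (A − λI)^k v = 0 for every generalised eigenvector v of λ).

  λ = 3: largest Jordan block has size 1, contributing (x − 3)
  λ = 4: largest Jordan block has size 1, contributing (x − 4)

So m_A(x) = (x - 4)*(x - 3) = x^2 - 7*x + 12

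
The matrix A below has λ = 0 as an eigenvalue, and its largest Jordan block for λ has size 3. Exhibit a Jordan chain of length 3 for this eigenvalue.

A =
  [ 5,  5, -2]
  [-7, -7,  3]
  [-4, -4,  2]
A Jordan chain for λ = 0 of length 3:
v_1 = (-2, 2, 0)ᵀ
v_2 = (5, -7, -4)ᵀ
v_3 = (1, 0, 0)ᵀ

Let N = A − (0)·I. We want v_3 with N^3 v_3 = 0 but N^2 v_3 ≠ 0; then v_{j-1} := N · v_j for j = 3, …, 2.

Pick v_3 = (1, 0, 0)ᵀ.
Then v_2 = N · v_3 = (5, -7, -4)ᵀ.
Then v_1 = N · v_2 = (-2, 2, 0)ᵀ.

Sanity check: (A − (0)·I) v_1 = (0, 0, 0)ᵀ = 0. ✓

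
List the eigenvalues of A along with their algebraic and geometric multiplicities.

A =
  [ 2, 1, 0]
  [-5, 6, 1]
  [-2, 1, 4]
λ = 4: alg = 3, geom = 1

Step 1 — factor the characteristic polynomial to read off the algebraic multiplicities:
  χ_A(x) = (x - 4)^3

Step 2 — compute geometric multiplicities via the rank-nullity identity g(λ) = n − rank(A − λI):
  rank(A − (4)·I) = 2, so dim ker(A − (4)·I) = n − 2 = 1

Summary:
  λ = 4: algebraic multiplicity = 3, geometric multiplicity = 1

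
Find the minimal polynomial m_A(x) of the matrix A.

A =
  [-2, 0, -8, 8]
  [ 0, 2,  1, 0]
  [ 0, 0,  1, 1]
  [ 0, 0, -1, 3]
x^4 - 4*x^3 + 16*x - 16

The characteristic polynomial is χ_A(x) = (x - 2)^3*(x + 2), so the eigenvalues are known. The minimal polynomial is
  m_A(x) = Π_λ (x − λ)^{k_λ}
where k_λ is the size of the *largest* Jordan block for λ (equivalently, the smallest k with (A − λI)^k v = 0 for every generalised eigenvector v of λ).

  λ = -2: largest Jordan block has size 1, contributing (x + 2)
  λ = 2: largest Jordan block has size 3, contributing (x − 2)^3

So m_A(x) = (x - 2)^3*(x + 2) = x^4 - 4*x^3 + 16*x - 16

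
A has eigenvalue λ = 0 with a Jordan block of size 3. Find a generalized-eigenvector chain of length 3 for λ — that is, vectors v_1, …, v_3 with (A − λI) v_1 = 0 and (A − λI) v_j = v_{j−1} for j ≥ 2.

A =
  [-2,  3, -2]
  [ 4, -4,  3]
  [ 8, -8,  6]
A Jordan chain for λ = 0 of length 3:
v_1 = (-2, 4, 8)ᵀ
v_2 = (3, -4, -8)ᵀ
v_3 = (0, 1, 0)ᵀ

Let N = A − (0)·I. We want v_3 with N^3 v_3 = 0 but N^2 v_3 ≠ 0; then v_{j-1} := N · v_j for j = 3, …, 2.

Pick v_3 = (0, 1, 0)ᵀ.
Then v_2 = N · v_3 = (3, -4, -8)ᵀ.
Then v_1 = N · v_2 = (-2, 4, 8)ᵀ.

Sanity check: (A − (0)·I) v_1 = (0, 0, 0)ᵀ = 0. ✓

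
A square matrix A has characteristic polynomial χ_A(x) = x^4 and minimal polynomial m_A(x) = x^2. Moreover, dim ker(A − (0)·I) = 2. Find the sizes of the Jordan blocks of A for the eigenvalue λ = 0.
Block sizes for λ = 0: [2, 2]

Step 1 — from the characteristic polynomial, algebraic multiplicity of λ = 0 is 4. From dim ker(A − (0)·I) = 2, there are exactly 2 Jordan blocks for λ = 0.
Step 2 — from the minimal polynomial, the factor (x − 0)^2 tells us the largest block for λ = 0 has size 2.
Step 3 — with total size 4, 2 blocks, and largest block 2, the block sizes (in nonincreasing order) are [2, 2].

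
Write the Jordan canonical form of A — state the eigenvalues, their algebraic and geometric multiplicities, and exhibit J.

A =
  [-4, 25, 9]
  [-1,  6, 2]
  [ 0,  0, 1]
J_3(1)

The characteristic polynomial is
  det(x·I − A) = x^3 - 3*x^2 + 3*x - 1 = (x - 1)^3

Eigenvalues and multiplicities (the geometric multiplicity of λ is n − rank(A − λI), which equals the number of Jordan blocks for λ):
  λ = 1: algebraic multiplicity = 3, geometric multiplicity = 1

Determining the block sizes for each eigenvalue:
  λ = 1: one block (gm = 1), so the single block has size am = 3 → block sizes [3]

Assembling the blocks gives a Jordan form
J =
  [1, 1, 0]
  [0, 1, 1]
  [0, 0, 1]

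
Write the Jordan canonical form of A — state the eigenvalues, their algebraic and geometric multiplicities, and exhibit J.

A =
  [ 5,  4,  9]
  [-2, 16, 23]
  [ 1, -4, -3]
J_3(6)

The characteristic polynomial is
  det(x·I − A) = x^3 - 18*x^2 + 108*x - 216 = (x - 6)^3

Eigenvalues and multiplicities (the geometric multiplicity of λ is n − rank(A − λI), which equals the number of Jordan blocks for λ):
  λ = 6: algebraic multiplicity = 3, geometric multiplicity = 1

Determining the block sizes for each eigenvalue:
  λ = 6: one block (gm = 1), so the single block has size am = 3 → block sizes [3]

Assembling the blocks gives a Jordan form
J =
  [6, 1, 0]
  [0, 6, 1]
  [0, 0, 6]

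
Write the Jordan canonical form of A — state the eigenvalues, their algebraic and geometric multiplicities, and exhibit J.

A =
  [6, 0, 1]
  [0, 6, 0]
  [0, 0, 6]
J_2(6) ⊕ J_1(6)

The characteristic polynomial is
  det(x·I − A) = x^3 - 18*x^2 + 108*x - 216 = (x - 6)^3

Eigenvalues and multiplicities (the geometric multiplicity of λ is n − rank(A − λI), which equals the number of Jordan blocks for λ):
  λ = 6: algebraic multiplicity = 3, geometric multiplicity = 2

Determining the block sizes for each eigenvalue:
  λ = 6: 2 blocks summing to 3 forces exactly one block of size 2 and the rest size 1 → block sizes [2, 1]

Assembling the blocks gives a Jordan form
J =
  [6, 1, 0]
  [0, 6, 0]
  [0, 0, 6]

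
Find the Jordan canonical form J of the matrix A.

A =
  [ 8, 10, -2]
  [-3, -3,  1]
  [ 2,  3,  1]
J_3(2)

The characteristic polynomial is
  det(x·I − A) = x^3 - 6*x^2 + 12*x - 8 = (x - 2)^3

Eigenvalues and multiplicities (the geometric multiplicity of λ is n − rank(A − λI), which equals the number of Jordan blocks for λ):
  λ = 2: algebraic multiplicity = 3, geometric multiplicity = 1

Determining the block sizes for each eigenvalue:
  λ = 2: one block (gm = 1), so the single block has size am = 3 → block sizes [3]

Assembling the blocks gives a Jordan form
J =
  [2, 1, 0]
  [0, 2, 1]
  [0, 0, 2]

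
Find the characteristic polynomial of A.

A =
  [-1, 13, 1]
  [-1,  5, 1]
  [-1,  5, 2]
x^3 - 6*x^2 + 12*x - 8

Expanding det(x·I − A) (e.g. by cofactor expansion or by noting that A is similar to its Jordan form J, which has the same characteristic polynomial as A) gives
  χ_A(x) = x^3 - 6*x^2 + 12*x - 8
which factors as (x - 2)^3. The eigenvalues (with algebraic multiplicities) are λ = 2 with multiplicity 3.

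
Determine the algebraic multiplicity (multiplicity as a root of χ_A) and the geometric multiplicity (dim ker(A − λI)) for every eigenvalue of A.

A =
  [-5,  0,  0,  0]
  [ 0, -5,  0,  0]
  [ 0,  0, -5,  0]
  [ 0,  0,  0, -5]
λ = -5: alg = 4, geom = 4

Step 1 — factor the characteristic polynomial to read off the algebraic multiplicities:
  χ_A(x) = (x + 5)^4

Step 2 — compute geometric multiplicities via the rank-nullity identity g(λ) = n − rank(A − λI):
  rank(A − (-5)·I) = 0, so dim ker(A − (-5)·I) = n − 0 = 4

Summary:
  λ = -5: algebraic multiplicity = 4, geometric multiplicity = 4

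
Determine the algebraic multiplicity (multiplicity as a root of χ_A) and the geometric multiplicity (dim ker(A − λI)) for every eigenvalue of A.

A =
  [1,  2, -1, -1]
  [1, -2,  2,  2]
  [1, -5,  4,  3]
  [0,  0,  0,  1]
λ = 1: alg = 4, geom = 2

Step 1 — factor the characteristic polynomial to read off the algebraic multiplicities:
  χ_A(x) = (x - 1)^4

Step 2 — compute geometric multiplicities via the rank-nullity identity g(λ) = n − rank(A − λI):
  rank(A − (1)·I) = 2, so dim ker(A − (1)·I) = n − 2 = 2

Summary:
  λ = 1: algebraic multiplicity = 4, geometric multiplicity = 2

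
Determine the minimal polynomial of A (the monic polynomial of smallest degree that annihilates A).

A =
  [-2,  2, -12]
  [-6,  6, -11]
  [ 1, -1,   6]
x^3 - 10*x^2 + 25*x

The characteristic polynomial is χ_A(x) = x*(x - 5)^2, so the eigenvalues are known. The minimal polynomial is
  m_A(x) = Π_λ (x − λ)^{k_λ}
where k_λ is the size of the *largest* Jordan block for λ (equivalently, the smallest k with (A − λI)^k v = 0 for every generalised eigenvector v of λ).

  λ = 0: largest Jordan block has size 1, contributing (x − 0)
  λ = 5: largest Jordan block has size 2, contributing (x − 5)^2

So m_A(x) = x*(x - 5)^2 = x^3 - 10*x^2 + 25*x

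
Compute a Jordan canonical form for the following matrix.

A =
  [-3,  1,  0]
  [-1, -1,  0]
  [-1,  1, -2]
J_2(-2) ⊕ J_1(-2)

The characteristic polynomial is
  det(x·I − A) = x^3 + 6*x^2 + 12*x + 8 = (x + 2)^3

Eigenvalues and multiplicities (the geometric multiplicity of λ is n − rank(A − λI), which equals the number of Jordan blocks for λ):
  λ = -2: algebraic multiplicity = 3, geometric multiplicity = 2

Determining the block sizes for each eigenvalue:
  λ = -2: 2 blocks summing to 3 forces exactly one block of size 2 and the rest size 1 → block sizes [2, 1]

Assembling the blocks gives a Jordan form
J =
  [-2,  1,  0]
  [ 0, -2,  0]
  [ 0,  0, -2]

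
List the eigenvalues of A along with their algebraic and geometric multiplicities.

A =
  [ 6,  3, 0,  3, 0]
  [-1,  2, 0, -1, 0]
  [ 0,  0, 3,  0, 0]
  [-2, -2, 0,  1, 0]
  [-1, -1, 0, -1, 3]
λ = 3: alg = 5, geom = 4

Step 1 — factor the characteristic polynomial to read off the algebraic multiplicities:
  χ_A(x) = (x - 3)^5

Step 2 — compute geometric multiplicities via the rank-nullity identity g(λ) = n − rank(A − λI):
  rank(A − (3)·I) = 1, so dim ker(A − (3)·I) = n − 1 = 4

Summary:
  λ = 3: algebraic multiplicity = 5, geometric multiplicity = 4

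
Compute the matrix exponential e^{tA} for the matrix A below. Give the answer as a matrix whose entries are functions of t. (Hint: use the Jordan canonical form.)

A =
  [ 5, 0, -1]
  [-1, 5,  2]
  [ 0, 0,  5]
e^{tA} =
  [exp(5*t), 0, -t*exp(5*t)]
  [-t*exp(5*t), exp(5*t), t^2*exp(5*t)/2 + 2*t*exp(5*t)]
  [0, 0, exp(5*t)]

Strategy: write A = P · J · P⁻¹ where J is a Jordan canonical form, so e^{tA} = P · e^{tJ} · P⁻¹, and e^{tJ} can be computed block-by-block.

A has Jordan form
J =
  [5, 1, 0]
  [0, 5, 1]
  [0, 0, 5]
(up to reordering of blocks).

Per-block formulas:
  For a 3×3 Jordan block J_3(5): exp(t · J_3(5)) = e^(5t)·(I + t·N + (t^2/2)·N^2), where N is the 3×3 nilpotent shift.

After assembling e^{tJ} and conjugating by P, we get:

e^{tA} =
  [exp(5*t), 0, -t*exp(5*t)]
  [-t*exp(5*t), exp(5*t), t^2*exp(5*t)/2 + 2*t*exp(5*t)]
  [0, 0, exp(5*t)]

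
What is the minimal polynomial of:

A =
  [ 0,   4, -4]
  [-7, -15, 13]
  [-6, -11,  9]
x^3 + 6*x^2 + 12*x + 8

The characteristic polynomial is χ_A(x) = (x + 2)^3, so the eigenvalues are known. The minimal polynomial is
  m_A(x) = Π_λ (x − λ)^{k_λ}
where k_λ is the size of the *largest* Jordan block for λ (equivalently, the smallest k with (A − λI)^k v = 0 for every generalised eigenvector v of λ).

  λ = -2: largest Jordan block has size 3, contributing (x + 2)^3

So m_A(x) = (x + 2)^3 = x^3 + 6*x^2 + 12*x + 8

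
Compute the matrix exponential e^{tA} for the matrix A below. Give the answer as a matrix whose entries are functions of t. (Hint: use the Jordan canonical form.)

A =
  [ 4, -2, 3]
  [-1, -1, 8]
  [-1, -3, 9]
e^{tA} =
  [-t^2*exp(4*t)/2 + exp(4*t), t^2*exp(4*t)/2 - 2*t*exp(4*t), -t^2*exp(4*t)/2 + 3*t*exp(4*t)]
  [-3*t^2*exp(4*t)/2 - t*exp(4*t), 3*t^2*exp(4*t)/2 - 5*t*exp(4*t) + exp(4*t), -3*t^2*exp(4*t)/2 + 8*t*exp(4*t)]
  [-t^2*exp(4*t) - t*exp(4*t), t^2*exp(4*t) - 3*t*exp(4*t), -t^2*exp(4*t) + 5*t*exp(4*t) + exp(4*t)]

Strategy: write A = P · J · P⁻¹ where J is a Jordan canonical form, so e^{tA} = P · e^{tJ} · P⁻¹, and e^{tJ} can be computed block-by-block.

A has Jordan form
J =
  [4, 1, 0]
  [0, 4, 1]
  [0, 0, 4]
(up to reordering of blocks).

Per-block formulas:
  For a 3×3 Jordan block J_3(4): exp(t · J_3(4)) = e^(4t)·(I + t·N + (t^2/2)·N^2), where N is the 3×3 nilpotent shift.

After assembling e^{tJ} and conjugating by P, we get:

e^{tA} =
  [-t^2*exp(4*t)/2 + exp(4*t), t^2*exp(4*t)/2 - 2*t*exp(4*t), -t^2*exp(4*t)/2 + 3*t*exp(4*t)]
  [-3*t^2*exp(4*t)/2 - t*exp(4*t), 3*t^2*exp(4*t)/2 - 5*t*exp(4*t) + exp(4*t), -3*t^2*exp(4*t)/2 + 8*t*exp(4*t)]
  [-t^2*exp(4*t) - t*exp(4*t), t^2*exp(4*t) - 3*t*exp(4*t), -t^2*exp(4*t) + 5*t*exp(4*t) + exp(4*t)]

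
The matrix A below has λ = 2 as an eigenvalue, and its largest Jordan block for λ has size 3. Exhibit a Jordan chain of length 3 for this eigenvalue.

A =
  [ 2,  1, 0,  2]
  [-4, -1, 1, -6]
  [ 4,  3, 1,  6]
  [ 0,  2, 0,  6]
A Jordan chain for λ = 2 of length 3:
v_1 = (-4, 16, -16, -8)ᵀ
v_2 = (0, -4, 4, 0)ᵀ
v_3 = (1, 0, 0, 0)ᵀ

Let N = A − (2)·I. We want v_3 with N^3 v_3 = 0 but N^2 v_3 ≠ 0; then v_{j-1} := N · v_j for j = 3, …, 2.

Pick v_3 = (1, 0, 0, 0)ᵀ.
Then v_2 = N · v_3 = (0, -4, 4, 0)ᵀ.
Then v_1 = N · v_2 = (-4, 16, -16, -8)ᵀ.

Sanity check: (A − (2)·I) v_1 = (0, 0, 0, 0)ᵀ = 0. ✓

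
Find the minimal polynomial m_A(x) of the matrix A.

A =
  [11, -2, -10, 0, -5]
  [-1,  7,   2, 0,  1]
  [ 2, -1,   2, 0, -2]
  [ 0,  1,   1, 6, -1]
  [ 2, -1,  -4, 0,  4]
x^3 - 18*x^2 + 108*x - 216

The characteristic polynomial is χ_A(x) = (x - 6)^5, so the eigenvalues are known. The minimal polynomial is
  m_A(x) = Π_λ (x − λ)^{k_λ}
where k_λ is the size of the *largest* Jordan block for λ (equivalently, the smallest k with (A − λI)^k v = 0 for every generalised eigenvector v of λ).

  λ = 6: largest Jordan block has size 3, contributing (x − 6)^3

So m_A(x) = (x - 6)^3 = x^3 - 18*x^2 + 108*x - 216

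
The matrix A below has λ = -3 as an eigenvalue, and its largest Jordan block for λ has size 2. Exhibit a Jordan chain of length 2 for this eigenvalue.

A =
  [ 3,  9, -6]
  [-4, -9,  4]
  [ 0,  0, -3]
A Jordan chain for λ = -3 of length 2:
v_1 = (6, -4, 0)ᵀ
v_2 = (1, 0, 0)ᵀ

Let N = A − (-3)·I. We want v_2 with N^2 v_2 = 0 but N^1 v_2 ≠ 0; then v_{j-1} := N · v_j for j = 2, …, 2.

Pick v_2 = (1, 0, 0)ᵀ.
Then v_1 = N · v_2 = (6, -4, 0)ᵀ.

Sanity check: (A − (-3)·I) v_1 = (0, 0, 0)ᵀ = 0. ✓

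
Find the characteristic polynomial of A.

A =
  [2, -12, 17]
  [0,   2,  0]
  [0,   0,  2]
x^3 - 6*x^2 + 12*x - 8

Expanding det(x·I − A) (e.g. by cofactor expansion or by noting that A is similar to its Jordan form J, which has the same characteristic polynomial as A) gives
  χ_A(x) = x^3 - 6*x^2 + 12*x - 8
which factors as (x - 2)^3. The eigenvalues (with algebraic multiplicities) are λ = 2 with multiplicity 3.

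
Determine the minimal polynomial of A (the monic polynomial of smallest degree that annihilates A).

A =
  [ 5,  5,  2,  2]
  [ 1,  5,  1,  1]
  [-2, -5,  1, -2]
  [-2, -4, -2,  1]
x^3 - 9*x^2 + 27*x - 27

The characteristic polynomial is χ_A(x) = (x - 3)^4, so the eigenvalues are known. The minimal polynomial is
  m_A(x) = Π_λ (x − λ)^{k_λ}
where k_λ is the size of the *largest* Jordan block for λ (equivalently, the smallest k with (A − λI)^k v = 0 for every generalised eigenvector v of λ).

  λ = 3: largest Jordan block has size 3, contributing (x − 3)^3

So m_A(x) = (x - 3)^3 = x^3 - 9*x^2 + 27*x - 27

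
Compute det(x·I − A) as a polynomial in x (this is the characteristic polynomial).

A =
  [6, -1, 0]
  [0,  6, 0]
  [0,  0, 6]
x^3 - 18*x^2 + 108*x - 216

Expanding det(x·I − A) (e.g. by cofactor expansion or by noting that A is similar to its Jordan form J, which has the same characteristic polynomial as A) gives
  χ_A(x) = x^3 - 18*x^2 + 108*x - 216
which factors as (x - 6)^3. The eigenvalues (with algebraic multiplicities) are λ = 6 with multiplicity 3.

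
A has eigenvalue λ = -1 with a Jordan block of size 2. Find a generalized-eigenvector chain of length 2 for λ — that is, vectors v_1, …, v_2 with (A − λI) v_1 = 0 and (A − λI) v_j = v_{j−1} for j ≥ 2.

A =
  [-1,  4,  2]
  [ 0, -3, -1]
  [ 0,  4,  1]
A Jordan chain for λ = -1 of length 2:
v_1 = (4, -2, 4)ᵀ
v_2 = (0, 1, 0)ᵀ

Let N = A − (-1)·I. We want v_2 with N^2 v_2 = 0 but N^1 v_2 ≠ 0; then v_{j-1} := N · v_j for j = 2, …, 2.

Pick v_2 = (0, 1, 0)ᵀ.
Then v_1 = N · v_2 = (4, -2, 4)ᵀ.

Sanity check: (A − (-1)·I) v_1 = (0, 0, 0)ᵀ = 0. ✓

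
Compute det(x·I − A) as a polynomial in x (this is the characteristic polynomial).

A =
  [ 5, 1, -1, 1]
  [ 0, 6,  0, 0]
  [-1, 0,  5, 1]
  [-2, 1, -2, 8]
x^4 - 24*x^3 + 216*x^2 - 864*x + 1296

Expanding det(x·I − A) (e.g. by cofactor expansion or by noting that A is similar to its Jordan form J, which has the same characteristic polynomial as A) gives
  χ_A(x) = x^4 - 24*x^3 + 216*x^2 - 864*x + 1296
which factors as (x - 6)^4. The eigenvalues (with algebraic multiplicities) are λ = 6 with multiplicity 4.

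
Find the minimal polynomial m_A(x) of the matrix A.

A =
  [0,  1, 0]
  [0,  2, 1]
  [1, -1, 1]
x^3 - 3*x^2 + 3*x - 1

The characteristic polynomial is χ_A(x) = (x - 1)^3, so the eigenvalues are known. The minimal polynomial is
  m_A(x) = Π_λ (x − λ)^{k_λ}
where k_λ is the size of the *largest* Jordan block for λ (equivalently, the smallest k with (A − λI)^k v = 0 for every generalised eigenvector v of λ).

  λ = 1: largest Jordan block has size 3, contributing (x − 1)^3

So m_A(x) = (x - 1)^3 = x^3 - 3*x^2 + 3*x - 1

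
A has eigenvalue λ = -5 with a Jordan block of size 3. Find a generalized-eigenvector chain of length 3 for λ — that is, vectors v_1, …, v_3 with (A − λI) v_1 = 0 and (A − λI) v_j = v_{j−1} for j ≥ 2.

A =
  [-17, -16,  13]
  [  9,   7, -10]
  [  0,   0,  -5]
A Jordan chain for λ = -5 of length 3:
v_1 = (4, -3, 0)ᵀ
v_2 = (13, -10, 0)ᵀ
v_3 = (0, 0, 1)ᵀ

Let N = A − (-5)·I. We want v_3 with N^3 v_3 = 0 but N^2 v_3 ≠ 0; then v_{j-1} := N · v_j for j = 3, …, 2.

Pick v_3 = (0, 0, 1)ᵀ.
Then v_2 = N · v_3 = (13, -10, 0)ᵀ.
Then v_1 = N · v_2 = (4, -3, 0)ᵀ.

Sanity check: (A − (-5)·I) v_1 = (0, 0, 0)ᵀ = 0. ✓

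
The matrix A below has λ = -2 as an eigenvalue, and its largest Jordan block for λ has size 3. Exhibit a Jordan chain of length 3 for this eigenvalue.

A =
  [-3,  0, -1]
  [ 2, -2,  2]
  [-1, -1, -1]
A Jordan chain for λ = -2 of length 3:
v_1 = (2, -4, -2)ᵀ
v_2 = (-1, 2, -1)ᵀ
v_3 = (1, 0, 0)ᵀ

Let N = A − (-2)·I. We want v_3 with N^3 v_3 = 0 but N^2 v_3 ≠ 0; then v_{j-1} := N · v_j for j = 3, …, 2.

Pick v_3 = (1, 0, 0)ᵀ.
Then v_2 = N · v_3 = (-1, 2, -1)ᵀ.
Then v_1 = N · v_2 = (2, -4, -2)ᵀ.

Sanity check: (A − (-2)·I) v_1 = (0, 0, 0)ᵀ = 0. ✓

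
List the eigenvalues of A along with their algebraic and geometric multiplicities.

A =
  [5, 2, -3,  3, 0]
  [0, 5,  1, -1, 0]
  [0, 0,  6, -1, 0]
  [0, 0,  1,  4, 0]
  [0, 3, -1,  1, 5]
λ = 5: alg = 5, geom = 3

Step 1 — factor the characteristic polynomial to read off the algebraic multiplicities:
  χ_A(x) = (x - 5)^5

Step 2 — compute geometric multiplicities via the rank-nullity identity g(λ) = n − rank(A − λI):
  rank(A − (5)·I) = 2, so dim ker(A − (5)·I) = n − 2 = 3

Summary:
  λ = 5: algebraic multiplicity = 5, geometric multiplicity = 3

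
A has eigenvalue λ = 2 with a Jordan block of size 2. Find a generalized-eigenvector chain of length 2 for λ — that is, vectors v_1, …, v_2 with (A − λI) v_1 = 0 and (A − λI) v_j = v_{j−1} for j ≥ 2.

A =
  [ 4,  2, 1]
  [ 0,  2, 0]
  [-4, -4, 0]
A Jordan chain for λ = 2 of length 2:
v_1 = (2, 0, -4)ᵀ
v_2 = (1, 0, 0)ᵀ

Let N = A − (2)·I. We want v_2 with N^2 v_2 = 0 but N^1 v_2 ≠ 0; then v_{j-1} := N · v_j for j = 2, …, 2.

Pick v_2 = (1, 0, 0)ᵀ.
Then v_1 = N · v_2 = (2, 0, -4)ᵀ.

Sanity check: (A − (2)·I) v_1 = (0, 0, 0)ᵀ = 0. ✓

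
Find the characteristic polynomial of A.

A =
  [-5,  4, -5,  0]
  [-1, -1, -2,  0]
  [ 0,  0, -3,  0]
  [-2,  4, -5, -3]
x^4 + 12*x^3 + 54*x^2 + 108*x + 81

Expanding det(x·I − A) (e.g. by cofactor expansion or by noting that A is similar to its Jordan form J, which has the same characteristic polynomial as A) gives
  χ_A(x) = x^4 + 12*x^3 + 54*x^2 + 108*x + 81
which factors as (x + 3)^4. The eigenvalues (with algebraic multiplicities) are λ = -3 with multiplicity 4.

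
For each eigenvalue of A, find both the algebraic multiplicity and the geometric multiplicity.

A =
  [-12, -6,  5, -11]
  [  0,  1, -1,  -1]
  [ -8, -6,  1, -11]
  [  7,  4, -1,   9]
λ = -4: alg = 1, geom = 1; λ = 1: alg = 3, geom = 1

Step 1 — factor the characteristic polynomial to read off the algebraic multiplicities:
  χ_A(x) = (x - 1)^3*(x + 4)

Step 2 — compute geometric multiplicities via the rank-nullity identity g(λ) = n − rank(A − λI):
  rank(A − (-4)·I) = 3, so dim ker(A − (-4)·I) = n − 3 = 1
  rank(A − (1)·I) = 3, so dim ker(A − (1)·I) = n − 3 = 1

Summary:
  λ = -4: algebraic multiplicity = 1, geometric multiplicity = 1
  λ = 1: algebraic multiplicity = 3, geometric multiplicity = 1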